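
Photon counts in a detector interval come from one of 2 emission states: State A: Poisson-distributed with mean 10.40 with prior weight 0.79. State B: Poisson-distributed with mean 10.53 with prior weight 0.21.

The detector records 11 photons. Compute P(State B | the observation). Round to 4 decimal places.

0.2111

Posterior ∝ prior × likelihood, so P(k | x) ∝ π_k f_k(x); normalise over all components.
Poisson probabilities:
  f_A = e^(−10.40)·10.40^11/11! = 0.117368
  f_B = e^(−10.53)·10.53^11/11! = 0.11815
Weight by the priors:
  π_A·f_A = 0.79 × 0.117368 = 0.0927204
  π_B·f_B = 0.21 × 0.11815 = 0.0248116
Normaliser: 0.0927204 + 0.0248116 = 0.117532
So the posterior for State B is 0.0248116 / 0.117532 ≈ 0.2111.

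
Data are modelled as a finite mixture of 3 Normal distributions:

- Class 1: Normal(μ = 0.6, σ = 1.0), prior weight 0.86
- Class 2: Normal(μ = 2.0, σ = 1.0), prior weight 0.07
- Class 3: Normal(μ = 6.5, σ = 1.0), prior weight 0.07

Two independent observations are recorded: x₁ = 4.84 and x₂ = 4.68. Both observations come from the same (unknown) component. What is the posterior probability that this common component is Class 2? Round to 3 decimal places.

By Bayes' theorem, P(k | x) = π_k f_k(x) / Σ_j π_j f_j(x).
Since both observations come from the same component, the likelihood for component k is f_k(x₁)·f_k(x₂).
  f_1 = [4.97879e-05] × [9.68702e-05] = 4.82296e-09
  f_2 = [0.0070711] × [0.0109969] = 7.77605e-05
  f_3 = [0.100586] × [0.0761433] = 0.00765898
Unnormalised posteriors:
  π_1·f_1 = 0.86 × 4.82296e-09 = 4.14775e-09
  π_2·f_2 = 0.07 × 7.77605e-05 = 5.44323e-06
  π_3·f_3 = 0.07 × 0.00765898 = 0.000536128
Denominator: 4.14775e-09 + 5.44323e-06 + 0.000536128 = 0.000541576
P(Class 2 | data) = 5.44323e-06 / 0.000541576 ≈ 0.010

0.010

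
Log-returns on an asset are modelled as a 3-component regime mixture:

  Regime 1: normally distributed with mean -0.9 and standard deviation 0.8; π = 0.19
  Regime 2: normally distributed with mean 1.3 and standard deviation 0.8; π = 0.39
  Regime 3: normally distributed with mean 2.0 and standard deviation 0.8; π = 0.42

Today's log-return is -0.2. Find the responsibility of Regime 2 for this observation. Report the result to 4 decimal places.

Posterior ∝ prior × likelihood, so P(k | x) ∝ w_k f_k(x); normalise over all components.
Normal densities:
  p_1 = (1/(0.8·√(2π)))·exp(−(-0.2−-0.9)²/(2·0.8²)) = 0.498678·exp(-0.38281) = 0.340069
  p_2 = (1/(0.8·√(2π)))·exp(−(-0.2−1.3)²/(2·0.8²)) = 0.498678·exp(-1.75781) = 0.0859828
  p_3 = (1/(0.8·√(2π)))·exp(−(-0.2−2.0)²/(2·0.8²)) = 0.498678·exp(-3.78125) = 0.011367
Unnormalised posteriors:
  w_1·p_1 = 0.19 × 0.340069 = 0.0646131
  w_2·p_2 = 0.39 × 0.0859828 = 0.0335333
  w_3·p_3 = 0.42 × 0.011367 = 0.00477412
Marginal: 0.0646131 + 0.0335333 + 0.00477412 = 0.10292
So the posterior for Regime 2 is 0.0335333 / 0.10292 ≈ 0.3258.

0.3258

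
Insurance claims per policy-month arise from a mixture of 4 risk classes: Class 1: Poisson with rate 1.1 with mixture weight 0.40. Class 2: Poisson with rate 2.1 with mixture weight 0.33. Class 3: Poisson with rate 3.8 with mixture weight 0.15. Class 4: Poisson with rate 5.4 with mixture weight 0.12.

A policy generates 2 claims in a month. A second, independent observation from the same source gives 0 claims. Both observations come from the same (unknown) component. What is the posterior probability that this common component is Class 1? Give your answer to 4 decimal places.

The responsibility of component k is π_k f_k(x) divided by Σ_j π_j f_j(x).
Since both observations come from the same component, the likelihood for component k is f_k(x₁)·f_k(x₂).
  p_1 = [0.201387] × [0.332871] = 0.0670359
  p_2 = [0.270016] × [0.122456] = 0.0330652
  p_3 = [0.161517] × [0.0223708] = 0.00361326
  p_4 = [0.0658518] × [0.00451658] = 0.000297425
Prior × likelihood for each component:
  π_1·p_1 = 0.40 × 0.0670359 = 0.0268144
  π_2·p_2 = 0.33 × 0.0330652 = 0.0109115
  π_3·p_3 = 0.15 × 0.00361326 = 0.000541989
  π_4·p_4 = 0.12 × 0.000297425 = 3.5691e-05
Evidence: 0.0268144 + 0.0109115 + 0.000541989 + 3.5691e-05 = 0.0383036
P(Class 1 | x) = 0.0268144 / 0.0383036 ≈ 0.7000

0.7000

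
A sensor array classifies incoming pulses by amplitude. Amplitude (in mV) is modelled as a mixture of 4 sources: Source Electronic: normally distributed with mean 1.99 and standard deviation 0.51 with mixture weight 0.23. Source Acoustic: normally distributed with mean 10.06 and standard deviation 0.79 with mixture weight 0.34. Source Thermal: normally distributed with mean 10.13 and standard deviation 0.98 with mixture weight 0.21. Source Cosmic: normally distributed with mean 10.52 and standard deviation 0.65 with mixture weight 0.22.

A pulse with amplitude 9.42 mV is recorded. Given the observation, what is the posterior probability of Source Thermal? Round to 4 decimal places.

0.2966

P(component k | x) = P(Z=k)·f_k(x) / marginal(x), where marginal(x) = Σ_j P(Z=j)·f_j(x).
Normal densities:
  f_Electronic = 6.38181e-47
  f_Acoustic = 0.363721
  f_Thermal = 0.313117
  f_Cosmic = 0.146591
Weight by the priors:
  P(Z=Electronic)·f_Electronic = 0.23 × 6.38181e-47 = 1.46782e-47
  P(Z=Acoustic)·f_Acoustic = 0.34 × 0.363721 = 0.123665
  P(Z=Thermal)·f_Thermal = 0.21 × 0.313117 = 0.0657546
  P(Z=Cosmic)·f_Cosmic = 0.22 × 0.146591 = 0.03225
Marginal: 1.46782e-47 + 0.123665 + 0.0657546 + 0.03225 = 0.22167
Responsibility of Source Thermal: 0.0657546 / 0.22167 ≈ 0.2966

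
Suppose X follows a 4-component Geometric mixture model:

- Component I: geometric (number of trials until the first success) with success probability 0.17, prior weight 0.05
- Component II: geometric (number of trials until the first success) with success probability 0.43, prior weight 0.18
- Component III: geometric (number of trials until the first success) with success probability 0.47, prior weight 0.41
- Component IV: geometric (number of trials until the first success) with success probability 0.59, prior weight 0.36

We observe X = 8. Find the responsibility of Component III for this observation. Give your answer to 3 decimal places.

P(component k | x) = π_k·f_k(x) / marginal(x), where marginal(x) = Σ_j π_j·f_j(x).
Geometric probabilities:
  L_I = 0.17·(1−0.17)^7 = 0.17·0.271361 = 0.0461313
  L_II = 0.43·(1−0.43)^7 = 0.43·0.019549 = 0.00840606
  L_III = 0.47·(1−0.47)^7 = 0.47·0.0117471 = 0.00552114
  L_IV = 0.59·(1−0.59)^7 = 0.59·0.00194754 = 0.00114905
Multiply by the mixture weights:
  π_I·L_I = 0.05 × 0.0461313 = 0.00230656
  π_II·L_II = 0.18 × 0.00840606 = 0.00151309
  π_III·L_III = 0.41 × 0.00552114 = 0.00226367
  π_IV·L_IV = 0.36 × 0.00114905 = 0.000413658
Marginal: 0.00230656 + 0.00151309 + 0.00226367 + 0.000413658 = 0.00649698
P(Component III | the observation) = 0.00226367 / 0.00649698 ≈ 0.348

0.348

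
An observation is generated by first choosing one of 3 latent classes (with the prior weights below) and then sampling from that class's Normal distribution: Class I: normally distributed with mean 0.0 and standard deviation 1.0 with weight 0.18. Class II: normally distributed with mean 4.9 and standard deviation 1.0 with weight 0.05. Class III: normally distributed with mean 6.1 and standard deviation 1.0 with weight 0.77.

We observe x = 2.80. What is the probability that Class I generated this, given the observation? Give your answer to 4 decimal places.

0.2878

By Bayes' theorem, P(k | x) = π_k f_k(x) / Σ_j π_j f_j(x).
Component likelihoods at x = 2.80:
  f_I = (1/(1.0·√(2π)))·exp(−(2.80−0.0)²/(2·1.0²)) = 0.398942·exp(-3.92000) = 0.00791545
  f_II = (1/(1.0·√(2π)))·exp(−(2.80−4.9)²/(2·1.0²)) = 0.398942·exp(-2.20500) = 0.0439836
  f_III = (1/(1.0·√(2π)))·exp(−(2.80−6.1)²/(2·1.0²)) = 0.398942·exp(-5.44500) = 0.00172257
Multiply by the mixture weights:
  π_I·f_I = 0.18 × 0.00791545 = 0.00142478
  π_II·f_II = 0.05 × 0.0439836 = 0.00219918
  π_III·f_III = 0.77 × 0.00172257 = 0.00132638
Evidence: 0.00142478 + 0.00219918 + 0.00132638 = 0.00495034
P(Class I | x) ≈ 0.2878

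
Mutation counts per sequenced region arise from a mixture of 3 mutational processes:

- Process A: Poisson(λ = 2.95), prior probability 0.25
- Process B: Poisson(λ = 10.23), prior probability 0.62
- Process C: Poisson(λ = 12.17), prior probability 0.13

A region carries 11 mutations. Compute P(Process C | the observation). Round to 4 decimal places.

Apply Bayes' rule: the posterior for each component is proportional to its prior times its likelihood at x.
Component likelihoods at x = 11 mutations:
  p_A = 0.000193071
  p_B = 0.11605
  p_C = 0.112636
Multiply by the mixture weights:
  P(Z=A)·p_A = 0.25 × 0.000193071 = 4.82678e-05
  P(Z=B)·p_B = 0.62 × 0.11605 = 0.0719508
  P(Z=C)·p_C = 0.13 × 0.112636 = 0.0146427
Evidence: 4.82678e-05 + 0.0719508 + 0.0146427 = 0.0866417
So the posterior for Process C is 0.0146427 / 0.0866417 ≈ 0.1690.

0.1690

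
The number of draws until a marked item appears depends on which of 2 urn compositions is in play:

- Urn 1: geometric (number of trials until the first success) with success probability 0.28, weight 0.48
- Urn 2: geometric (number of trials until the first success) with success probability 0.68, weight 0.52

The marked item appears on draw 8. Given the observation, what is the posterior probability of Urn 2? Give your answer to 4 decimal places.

0.0089

The responsibility of component k is P(Z=k) f_k(x) divided by Σ_j P(Z=j) f_j(x).
Geometric probabilities:
  L_1 = 0.28·(1−0.28)^7 = 0.28·0.100306 = 0.0280857
  L_2 = 0.68·(1−0.68)^7 = 0.68·0.000343597 = 0.000233646
Multiply by the mixture weights:
  P(Z=1)·L_1 = 0.48 × 0.0280857 = 0.0134811
  P(Z=2)·L_2 = 0.52 × 0.000233646 = 0.000121496
Denominator: 0.0134811 + 0.000121496 = 0.0136026
Responsibility of Urn 2: 0.000121496 / 0.0136026 ≈ 0.0089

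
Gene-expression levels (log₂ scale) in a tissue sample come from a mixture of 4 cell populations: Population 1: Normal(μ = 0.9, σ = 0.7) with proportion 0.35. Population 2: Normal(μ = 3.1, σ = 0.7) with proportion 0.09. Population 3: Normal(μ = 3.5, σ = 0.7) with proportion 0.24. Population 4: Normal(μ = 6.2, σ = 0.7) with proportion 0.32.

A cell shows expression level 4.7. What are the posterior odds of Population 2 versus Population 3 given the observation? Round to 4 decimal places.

0.1196

The posterior odds equal the prior odds times the likelihood ratio: (P(Z=i)/P(Z=j))·(f_i(x)/f_j(x)).
Evaluate each component's likelihood at the observed value:
  f_1 = (1/(0.7·√(2π)))·exp(−(4.7−0.9)²/(2·0.7²)) = 0.569918·exp(-14.73469) = 2.27309e-07
  f_2 = (1/(0.7·√(2π)))·exp(−(4.7−3.1)²/(2·0.7²)) = 0.569918·exp(-2.61224) = 0.0418147
  f_3 = (1/(0.7·√(2π)))·exp(−(4.7−3.5)²/(2·0.7²)) = 0.569918·exp(-1.46939) = 0.131119
  f_4 = (1/(0.7·√(2π)))·exp(−(4.7−6.2)²/(2·0.7²)) = 0.569918·exp(-2.29592) = 0.057373
0.00376332 / 0.0314685 ≈ 0.1196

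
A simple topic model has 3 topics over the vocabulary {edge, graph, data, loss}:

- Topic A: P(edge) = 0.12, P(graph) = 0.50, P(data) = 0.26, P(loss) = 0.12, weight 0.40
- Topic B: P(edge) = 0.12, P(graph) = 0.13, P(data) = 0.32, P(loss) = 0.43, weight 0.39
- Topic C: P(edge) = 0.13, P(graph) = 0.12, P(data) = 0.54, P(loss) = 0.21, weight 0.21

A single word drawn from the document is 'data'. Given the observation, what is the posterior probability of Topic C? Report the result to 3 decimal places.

Apply Bayes' rule: the posterior for each component is proportional to its prior times its likelihood at x.
Evaluate each component's likelihood at the observed value:
  f_A = P(data | comp) = 0.26
  f_B = P(data | comp) = 0.32
  f_C = P(data | comp) = 0.54
Weight by the priors:
  w_A·f_A = 0.40 × 0.26 = 0.104
  w_B·f_B = 0.39 × 0.32 = 0.1248
  w_C·f_C = 0.21 × 0.54 = 0.1134
Sum: 0.104 + 0.1248 + 0.1134 = 0.3422
Responsibility of Topic C: 0.1134 / 0.3422 ≈ 0.331

0.331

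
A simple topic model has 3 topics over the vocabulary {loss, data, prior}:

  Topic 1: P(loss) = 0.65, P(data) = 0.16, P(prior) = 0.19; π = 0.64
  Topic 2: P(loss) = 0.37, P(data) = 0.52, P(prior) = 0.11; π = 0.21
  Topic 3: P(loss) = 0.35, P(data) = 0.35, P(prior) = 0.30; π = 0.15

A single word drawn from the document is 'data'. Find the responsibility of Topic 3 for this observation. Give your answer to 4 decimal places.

The responsibility of component k is π_k f_k(x) divided by Σ_j π_j f_j(x).
Evaluate each component's likelihood at the observed value:
  L_1 = P(data | comp) = 0.16
  L_2 = P(data | comp) = 0.52
  L_3 = P(data | comp) = 0.35
Prior × likelihood for each component:
  π_1·L_1 = 0.64 × 0.16 = 0.1024
  π_2·L_2 = 0.21 × 0.52 = 0.1092
  π_3·L_3 = 0.15 × 0.35 = 0.0525
Normaliser: 0.1024 + 0.1092 + 0.0525 = 0.2641
P(Topic 3 | 'data') = 0.0525 / 0.2641 ≈ 0.1988

0.1988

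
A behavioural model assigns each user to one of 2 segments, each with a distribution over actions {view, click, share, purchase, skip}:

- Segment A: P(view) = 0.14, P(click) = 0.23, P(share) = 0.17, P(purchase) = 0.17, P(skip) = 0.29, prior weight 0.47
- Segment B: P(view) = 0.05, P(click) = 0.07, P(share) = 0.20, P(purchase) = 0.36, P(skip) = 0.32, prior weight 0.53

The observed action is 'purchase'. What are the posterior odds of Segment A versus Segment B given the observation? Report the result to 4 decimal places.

Posterior odds = (P(Z=i) f_i(x)) / (P(Z=j) f_j(x)); the normalising sum cancels.
Component likelihoods at x = 'purchase':
  p_A = P(purchase | comp) = 0.17
  p_B = P(purchase | comp) = 0.36
Posterior odds = (P(Z=A)·p_A) / (P(Z=B)·p_B) = (0.47·0.17) / (0.53·0.36) = 0.0799 / 0.1908 ≈ 0.4188

0.4188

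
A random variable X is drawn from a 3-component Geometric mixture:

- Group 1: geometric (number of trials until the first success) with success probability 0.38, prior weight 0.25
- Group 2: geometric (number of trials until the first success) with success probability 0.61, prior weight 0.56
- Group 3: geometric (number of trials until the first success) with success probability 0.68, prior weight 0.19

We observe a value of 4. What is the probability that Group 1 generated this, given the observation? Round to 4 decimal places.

Posterior ∝ prior × likelihood, so P(k | x) ∝ π_k f_k(x); normalise over all components.
Geometric probabilities:
  f_1 = 0.0905646
  f_2 = 0.0361846
  f_3 = 0.0222822
Weight by the priors:
  π_1·f_1 = 0.25 × 0.0905646 = 0.0226412
  π_2·f_2 = 0.56 × 0.0361846 = 0.0202634
  π_3·f_3 = 0.19 × 0.0222822 = 0.00423363
Evidence: 0.0226412 + 0.0202634 + 0.00423363 = 0.0471382
P(Group 1 | 4) ≈ 0.4803

0.4803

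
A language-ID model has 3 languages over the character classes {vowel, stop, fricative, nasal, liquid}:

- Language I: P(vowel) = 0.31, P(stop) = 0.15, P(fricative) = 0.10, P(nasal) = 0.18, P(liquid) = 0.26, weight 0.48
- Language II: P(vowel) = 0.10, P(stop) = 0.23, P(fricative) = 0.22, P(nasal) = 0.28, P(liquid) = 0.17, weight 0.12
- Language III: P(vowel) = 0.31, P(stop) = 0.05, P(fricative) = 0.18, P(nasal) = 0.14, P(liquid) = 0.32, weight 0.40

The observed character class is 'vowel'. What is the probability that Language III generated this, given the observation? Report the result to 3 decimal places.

The responsibility of component k is P(Z=k) f_k(x) divided by Σ_j P(Z=j) f_j(x).
Categorical probabilities:
  f_I = P(vowel | comp) = 0.31
  f_II = P(vowel | comp) = 0.10
  f_III = P(vowel | comp) = 0.31
Multiply by the mixture weights:
  P(Z=I)·f_I = 0.48 × 0.31 = 0.1488
  P(Z=II)·f_II = 0.12 × 0.1 = 0.012
  P(Z=III)·f_III = 0.40 × 0.31 = 0.124
Evidence: 0.1488 + 0.012 + 0.124 = 0.2848
Responsibility of Language III: 0.124 / 0.2848 ≈ 0.435

0.435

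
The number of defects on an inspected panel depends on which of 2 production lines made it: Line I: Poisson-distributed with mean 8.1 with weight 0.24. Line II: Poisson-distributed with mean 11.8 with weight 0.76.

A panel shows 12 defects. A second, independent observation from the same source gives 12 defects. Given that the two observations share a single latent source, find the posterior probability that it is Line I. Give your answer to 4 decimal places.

The responsibility of component k is w_k f_k(x) divided by Σ_j w_j f_j(x).
Since both observations come from the same component, the likelihood for component k is f_k(x₁)·f_k(x₂).
  L_I = [0.0505473] × [0.0505473] = 0.00255503
  L_II = [0.114175] × [0.114175] = 0.013036
Weight by the priors:
  w_I·L_I = 0.24 × 0.00255503 = 0.000613207
  w_II·L_II = 0.76 × 0.013036 = 0.00990736
Normaliser: 0.000613207 + 0.00990736 = 0.0105206
P(Line I | x) ≈ 0.0583

0.0583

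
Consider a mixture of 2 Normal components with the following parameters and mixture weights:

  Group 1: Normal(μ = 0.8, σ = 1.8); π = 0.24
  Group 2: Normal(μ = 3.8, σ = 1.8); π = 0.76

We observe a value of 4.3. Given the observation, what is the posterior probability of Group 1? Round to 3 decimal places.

The responsibility of component k is P(Z=k) f_k(x) divided by Σ_j P(Z=j) f_j(x).
Normal densities:
  p_1 = (1/(1.8·√(2π)))·exp(−(4.3−0.8)²/(2·1.8²)) = 0.221635·exp(-1.89043) = 0.0334683
  p_2 = (1/(1.8·√(2π)))·exp(−(4.3−3.8)²/(2·1.8²)) = 0.221635·exp(-0.03858) = 0.213247
Unnormalised posteriors:
  P(Z=1)·p_1 = 0.24 × 0.0334683 = 0.00803239
  P(Z=2)·p_2 = 0.76 × 0.213247 = 0.162068
Sum: 0.00803239 + 0.162068 = 0.1701
P(Group 1 | data) = 0.00803239 / 0.1701 ≈ 0.047

0.047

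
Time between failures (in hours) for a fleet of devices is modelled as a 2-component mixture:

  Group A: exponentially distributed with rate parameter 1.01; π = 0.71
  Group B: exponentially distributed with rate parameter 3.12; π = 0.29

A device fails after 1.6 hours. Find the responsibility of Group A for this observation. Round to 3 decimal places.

Posterior ∝ prior × likelihood, so P(k | x) ∝ π_k f_k(x); normalise over all components.
Evaluate each component's likelihood at the observed value:
  f_A = 1.01·e^(−1.01·1.6) = 1.01·e^(−1.6160) = 0.200679
  f_B = 3.12·e^(−3.12·1.6) = 3.12·e^(−4.9920) = 0.0211912
Weight by the priors:
  π_A·f_A = 0.71 × 0.200679 = 0.142482
  π_B·f_B = 0.29 × 0.0211912 = 0.00614546
Evidence: 0.142482 + 0.00614546 = 0.148627
P(Group A | data) ≈ 0.959

0.959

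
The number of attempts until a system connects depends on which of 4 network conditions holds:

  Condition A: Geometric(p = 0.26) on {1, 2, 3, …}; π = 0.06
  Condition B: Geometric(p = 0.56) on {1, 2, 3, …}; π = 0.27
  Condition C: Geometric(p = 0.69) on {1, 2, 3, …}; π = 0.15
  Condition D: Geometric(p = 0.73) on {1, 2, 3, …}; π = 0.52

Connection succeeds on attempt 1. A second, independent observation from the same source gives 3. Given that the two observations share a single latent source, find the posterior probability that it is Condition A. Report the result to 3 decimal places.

By Bayes' theorem, P(k | x) = π_k f_k(x) / Σ_j π_j f_j(x).
Since both observations come from the same component, the likelihood for component k is f_k(x₁)·f_k(x₂).
  L_A = [0.26·(1−0.26)^0 = 0.26·1 = 0.26] × [0.142376] = 0.0370178
  L_B = [0.56·(1−0.56)^0 = 0.56·1 = 0.56] × [0.108416] = 0.060713
  L_C = [0.69·(1−0.69)^0 = 0.69·1 = 0.69] × [0.066309] = 0.0457532
  L_D = [0.73·(1−0.73)^0 = 0.73·1 = 0.73] × [0.053217] = 0.0388484
Weight by the priors:
  π_A·L_A = 0.06 × 0.0370178 = 0.00222107
  π_B·L_B = 0.27 × 0.060713 = 0.0163925
  π_C·L_C = 0.15 × 0.0457532 = 0.00686298
  π_D·L_D = 0.52 × 0.0388484 = 0.0202012
Normaliser: 0.00222107 + 0.0163925 + 0.00686298 + 0.0202012 = 0.0456777
P(Condition A | data) ≈ 0.049

0.049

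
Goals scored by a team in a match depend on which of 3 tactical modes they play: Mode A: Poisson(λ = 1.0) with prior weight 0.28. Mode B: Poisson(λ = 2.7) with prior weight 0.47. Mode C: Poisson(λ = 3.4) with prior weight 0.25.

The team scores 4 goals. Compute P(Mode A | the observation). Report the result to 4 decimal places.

0.0356

Posterior ∝ prior × likelihood, so P(k | x) ∝ P(Z=k) f_k(x); normalise over all components.
Component likelihoods at x = 4 goals:
  p_A = e^(−1.0)·1.0^4/4! = 0.0153283
  p_B = e^(−2.7)·2.7^4/4! = 0.148816
  p_C = e^(−3.4)·3.4^4/4! = 0.185825
Weight by the priors:
  P(Z=A)·p_A = 0.28 × 0.0153283 = 0.00429193
  P(Z=B)·p_B = 0.47 × 0.148816 = 0.0699434
  P(Z=C)·p_C = 0.25 × 0.185825 = 0.0464561
Denominator: 0.00429193 + 0.0699434 + 0.0464561 = 0.120691
Responsibility of Mode A: 0.00429193 / 0.120691 ≈ 0.0356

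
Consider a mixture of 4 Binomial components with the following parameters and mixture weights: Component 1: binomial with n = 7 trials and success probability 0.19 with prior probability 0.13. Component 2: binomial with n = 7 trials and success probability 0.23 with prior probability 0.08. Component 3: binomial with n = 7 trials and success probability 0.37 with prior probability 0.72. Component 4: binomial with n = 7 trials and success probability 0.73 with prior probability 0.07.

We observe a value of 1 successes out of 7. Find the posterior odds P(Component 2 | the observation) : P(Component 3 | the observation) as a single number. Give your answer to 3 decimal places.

Only the two components matter; the odds are (π_i f_i(x)) / (π_j f_j(x)).
Evaluate each component's likelihood at the observed value:
  L_1 = 0.375631
  L_2 = 0.33556
  L_3 = 0.161936
  L_4 = 0.00197972
Posterior odds = (π_2·L_2) / (π_3·L_3) = (0.08·0.33556) / (0.72·0.161936) = 0.0268448 / 0.116594 ≈ 0.230

0.230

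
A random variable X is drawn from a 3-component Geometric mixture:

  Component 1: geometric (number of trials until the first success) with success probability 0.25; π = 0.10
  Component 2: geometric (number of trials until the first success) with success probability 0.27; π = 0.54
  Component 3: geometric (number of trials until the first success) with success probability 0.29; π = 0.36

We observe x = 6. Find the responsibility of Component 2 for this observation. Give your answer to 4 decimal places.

0.5496

By Bayes' theorem, P(k | x) = P(Z=k) f_k(x) / Σ_j P(Z=j) f_j(x).
Component likelihoods at x = 6:
  L_1 = 0.25·(1−0.25)^5 = 0.25·0.237305 = 0.0593262
  L_2 = 0.27·(1−0.27)^5 = 0.27·0.207307 = 0.0559729
  L_3 = 0.29·(1−0.29)^5 = 0.29·0.180423 = 0.0523227
Multiply by the mixture weights:
  P(Z=1)·L_1 = 0.10 × 0.0593262 = 0.00593262
  P(Z=2)·L_2 = 0.54 × 0.0559729 = 0.0302254
  P(Z=3)·L_3 = 0.36 × 0.0523227 = 0.0188362
Denominator: 0.00593262 + 0.0302254 + 0.0188362 = 0.0549942
P(Component 2 | data) ≈ 0.5496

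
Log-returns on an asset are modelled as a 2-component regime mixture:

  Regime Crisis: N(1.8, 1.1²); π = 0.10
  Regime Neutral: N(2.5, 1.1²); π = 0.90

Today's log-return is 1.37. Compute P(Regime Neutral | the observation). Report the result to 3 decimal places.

By Bayes' theorem, P(k | x) = P(Z=k) f_k(x) / Σ_j P(Z=j) f_j(x).
Evaluate each component's likelihood at the observed value:
  f_Crisis = 0.335997
  f_Neutral = 0.213976
Multiply by the mixture weights:
  P(Z=Crisis)·f_Crisis = 0.10 × 0.335997 = 0.0335997
  P(Z=Neutral)·f_Neutral = 0.90 × 0.213976 = 0.192578
Marginal: 0.0335997 + 0.192578 = 0.226178
Responsibility of Regime Neutral: 0.192578 / 0.226178 ≈ 0.851

0.851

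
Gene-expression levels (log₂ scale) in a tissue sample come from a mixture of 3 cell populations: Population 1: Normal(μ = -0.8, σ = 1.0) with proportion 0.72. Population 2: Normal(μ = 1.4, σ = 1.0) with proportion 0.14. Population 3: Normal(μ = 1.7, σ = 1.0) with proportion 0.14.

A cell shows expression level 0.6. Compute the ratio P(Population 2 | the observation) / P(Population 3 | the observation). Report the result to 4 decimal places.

The posterior odds equal the prior odds times the likelihood ratio: (π_i/π_j)·(f_i(x)/f_j(x)).
Normal densities:
  L_1 = 0.149727
  L_2 = 0.289692
  L_3 = 0.217852
Odds = (0.14/0.14) × (0.289692/0.217852) = 1 × 1.32976 ≈ 1.3298

1.3298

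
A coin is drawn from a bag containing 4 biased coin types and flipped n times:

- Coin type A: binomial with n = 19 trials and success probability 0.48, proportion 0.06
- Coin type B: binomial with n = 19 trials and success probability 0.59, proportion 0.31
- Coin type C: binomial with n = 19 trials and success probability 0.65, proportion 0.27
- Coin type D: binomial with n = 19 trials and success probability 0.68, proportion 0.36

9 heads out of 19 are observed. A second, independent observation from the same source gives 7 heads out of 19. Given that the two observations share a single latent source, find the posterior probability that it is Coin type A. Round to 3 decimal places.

Apply Bayes' rule: the posterior for each component is proportional to its prior times its likelihood at x.
Since both observations come from the same component, the likelihood for component k is f_k(x₁)·f_k(x₂).
  f_A = [C(19,9)·0.48^9·0.52^10 = 92378·0.00135261·0.00144555 = 0.180623] × [0.115626] = 0.0208847
  f_B = [C(19,9)·0.59^9·0.41^10 = 92378·0.008663·0.000134227 = 0.107418] × [0.0282942] = 0.00303929
  f_C = [C(19,9)·0.65^9·0.35^10 = 92378·0.0207119·2.75855e-05 = 0.05278] × [0.00834713] = 0.000440561
  f_D = [C(19,9)·0.68^9·0.32^10 = 92378·0.0310871·1.1259e-05 = 0.0323332] × [0.00390561] = 0.000126281
Unnormalised posteriors:
  w_A·f_A = 0.06 × 0.0208847 = 0.00125308
  w_B·f_B = 0.31 × 0.00303929 = 0.000942181
  w_C·f_C = 0.27 × 0.000440561 = 0.000118952
  w_D·f_D = 0.36 × 0.000126281 = 4.54611e-05
Sum: 0.00125308 + 0.000942181 + 0.000118952 + 4.54611e-05 = 0.00235968
P(Coin type A | x) = 0.00125308 / 0.00235968 ≈ 0.531

0.531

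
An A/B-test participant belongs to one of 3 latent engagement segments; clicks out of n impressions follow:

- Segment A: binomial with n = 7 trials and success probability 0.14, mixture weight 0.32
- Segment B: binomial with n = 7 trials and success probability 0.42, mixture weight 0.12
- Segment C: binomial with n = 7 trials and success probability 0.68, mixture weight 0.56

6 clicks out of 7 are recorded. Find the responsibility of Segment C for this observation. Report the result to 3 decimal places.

The responsibility of component k is w_k f_k(x) divided by Σ_j w_j f_j(x).
Component likelihoods at x = 6 clicks out of 7:
  p_A = C(7,6)·0.14^6·0.86^1 = 7·7.52954e-06·0.86 = 4.53278e-05
  p_B = C(7,6)·0.42^6·0.58^1 = 7·0.00548903·0.58 = 0.0222855
  p_C = C(7,6)·0.68^6·0.32^1 = 7·0.0988675·0.32 = 0.221463
Multiply by the mixture weights:
  w_A·p_A = 0.32 × 4.53278e-05 = 1.45049e-05
  w_B·p_B = 0.12 × 0.0222855 = 0.00267426
  w_C·p_C = 0.56 × 0.221463 = 0.124019
Marginal: 1.45049e-05 + 0.00267426 + 0.124019 = 0.126708
So the posterior for Segment C is 0.124019 / 0.126708 ≈ 0.979.

0.979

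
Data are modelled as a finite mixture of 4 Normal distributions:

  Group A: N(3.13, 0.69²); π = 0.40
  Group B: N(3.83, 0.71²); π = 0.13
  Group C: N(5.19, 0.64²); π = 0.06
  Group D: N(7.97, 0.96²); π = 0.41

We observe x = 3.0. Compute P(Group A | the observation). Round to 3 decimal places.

0.860

P(component k | x) = π_k·f_k(x) / marginal(x), where marginal(x) = Σ_j π_j·f_j(x).
Component likelihoods at x = 3.0:
  p_A = 0.568006
  p_B = 0.283726
  p_C = 0.00178691
  p_D = 6.28951e-07
Weight by the priors:
  π_A·p_A = 0.40 × 0.568006 = 0.227202
  π_B·p_B = 0.13 × 0.283726 = 0.0368844
  π_C·p_C = 0.06 × 0.00178691 = 0.000107215
  π_D·p_D = 0.41 × 6.28951e-07 = 2.5787e-07
Normaliser: 0.227202 + 0.0368844 + 0.000107215 + 2.5787e-07 = 0.264194
P(Group A | x) ≈ 0.860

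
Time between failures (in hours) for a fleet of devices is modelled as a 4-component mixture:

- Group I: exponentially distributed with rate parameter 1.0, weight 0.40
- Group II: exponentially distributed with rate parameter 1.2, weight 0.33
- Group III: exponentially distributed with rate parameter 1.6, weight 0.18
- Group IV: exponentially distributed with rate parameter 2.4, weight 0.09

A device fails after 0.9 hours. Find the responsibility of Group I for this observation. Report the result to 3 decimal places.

Posterior ∝ prior × likelihood, so P(k | x) ∝ π_k f_k(x); normalise over all components.
Exponential densities:
  f_I = 1.0·e^(−1.0·0.9) = 1.0·e^(−0.9000) = 0.40657
  f_II = 1.2·e^(−1.2·0.9) = 1.2·e^(−1.0800) = 0.407515
  f_III = 1.6·e^(−1.6·0.9) = 1.6·e^(−1.4400) = 0.379084
  f_IV = 2.4·e^(−2.4·0.9) = 2.4·e^(−2.1600) = 0.27678
Unnormalised posteriors:
  π_I·f_I = 0.40 × 0.40657 = 0.162628
  π_II·f_II = 0.33 × 0.407515 = 0.13448
  π_III·f_III = 0.18 × 0.379084 = 0.0682352
  π_IV·f_IV = 0.09 × 0.27678 = 0.0249102
Marginal: 0.162628 + 0.13448 + 0.0682352 + 0.0249102 = 0.390253
So the posterior for Group I is 0.162628 / 0.390253 ≈ 0.417.

0.417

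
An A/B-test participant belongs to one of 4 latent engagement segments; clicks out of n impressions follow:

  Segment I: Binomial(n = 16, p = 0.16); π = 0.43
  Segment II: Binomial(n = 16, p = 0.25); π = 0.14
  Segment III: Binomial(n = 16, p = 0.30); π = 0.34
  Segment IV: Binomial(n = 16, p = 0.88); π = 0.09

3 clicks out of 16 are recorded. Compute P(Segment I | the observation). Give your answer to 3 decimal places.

0.564

P(component k | x) = P(Z=k)·f_k(x) / marginal(x), where marginal(x) = Σ_j P(Z=j)·f_j(x).
Binomial probabilities:
  L_I = 0.237782
  L_II = 0.207876
  L_III = 0.146496
  L_IV = 4.08312e-10
Prior × likelihood for each component:
  P(Z=I)·L_I = 0.43 × 0.237782 = 0.102246
  P(Z=II)·L_II = 0.14 × 0.207876 = 0.0291026
  P(Z=III)·L_III = 0.34 × 0.146496 = 0.0498087
  P(Z=IV)·L_IV = 0.09 × 4.08312e-10 = 3.67481e-11
Marginal: 0.102246 + 0.0291026 + 0.0498087 + 3.67481e-11 = 0.181158
Responsibility of Segment I: 0.102246 / 0.181158 ≈ 0.564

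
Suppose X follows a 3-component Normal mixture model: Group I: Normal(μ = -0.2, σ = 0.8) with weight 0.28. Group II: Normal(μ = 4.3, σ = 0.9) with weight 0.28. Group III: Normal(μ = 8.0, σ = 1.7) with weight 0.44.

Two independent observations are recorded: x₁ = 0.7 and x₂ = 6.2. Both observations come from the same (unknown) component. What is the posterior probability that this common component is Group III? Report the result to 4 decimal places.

P(component k | x) = w_k·f_k(x) / marginal(x), where marginal(x) = Σ_j w_j·f_j(x).
Since both observations come from the same component, the likelihood for component k is f_k(x₁)·f_k(x₂).
  L_I = [(1/(0.8·√(2π)))·exp(−(0.7−-0.2)²/(2·0.8²)) = 0.498678·exp(-0.63281) = 0.264846] × [6.31534e-15] = 1.67259e-15
  L_II = [(1/(0.9·√(2π)))·exp(−(0.7−4.3)²/(2·0.9²)) = 0.443269·exp(-8.00000) = 0.0001487] × [0.0477406] = 7.09904e-06
  L_III = [(1/(1.7·√(2π)))·exp(−(0.7−8.0)²/(2·1.7²)) = 0.234672·exp(-9.21972) = 2.3248e-05] × [0.133973] = 3.1146e-06
Unnormalised posteriors:
  w_I·L_I = 0.28 × 1.67259e-15 = 4.68325e-16
  w_II·L_II = 0.28 × 7.09904e-06 = 1.98773e-06
  w_III·L_III = 0.44 × 3.1146e-06 = 1.37042e-06
Marginal: 4.68325e-16 + 1.98773e-06 + 1.37042e-06 = 3.35815e-06
P(Group III | x₁, x₂) = 1.37042e-06 / 3.35815e-06 ≈ 0.4081

0.4081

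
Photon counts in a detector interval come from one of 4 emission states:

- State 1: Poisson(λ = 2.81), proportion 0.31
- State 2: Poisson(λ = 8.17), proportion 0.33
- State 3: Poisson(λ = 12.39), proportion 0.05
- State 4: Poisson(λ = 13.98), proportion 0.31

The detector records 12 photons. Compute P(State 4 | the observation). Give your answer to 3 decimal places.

0.572

Apply Bayes' rule: the posterior for each component is proportional to its prior times its likelihood at x.
Component likelihoods at x = 12 photons:
  f_1 = e^(−2.81)·2.81^12/12! = 3.04629e-05
  f_2 = e^(−8.17)·8.17^12/12! = 0.0522567
  f_3 = e^(−12.39)·12.39^12/12! = 0.113661
  f_4 = e^(−13.98)·13.98^12/12! = 0.0986989
Unnormalised posteriors:
  P(Z=1)·f_1 = 0.31 × 3.04629e-05 = 9.4435e-06
  P(Z=2)·f_2 = 0.33 × 0.0522567 = 0.0172447
  P(Z=3)·f_3 = 0.05 × 0.113661 = 0.00568303
  P(Z=4)·f_4 = 0.31 × 0.0986989 = 0.0305967
Normaliser: 9.4435e-06 + 0.0172447 + 0.00568303 + 0.0305967 = 0.0535338
Responsibility of State 4: 0.0305967 / 0.0535338 ≈ 0.572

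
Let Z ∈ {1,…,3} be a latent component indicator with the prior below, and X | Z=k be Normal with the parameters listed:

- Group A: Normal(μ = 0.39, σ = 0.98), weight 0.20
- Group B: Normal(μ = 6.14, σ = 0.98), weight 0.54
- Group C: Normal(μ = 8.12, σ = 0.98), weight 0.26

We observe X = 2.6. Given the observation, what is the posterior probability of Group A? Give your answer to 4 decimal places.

The responsibility of component k is w_k f_k(x) divided by Σ_j w_j f_j(x).
Evaluate each component's likelihood at the observed value:
  p_A = (1/(0.98·√(2π)))·exp(−(2.6−0.39)²/(2·0.98²)) = 0.407084·exp(-2.54274) = 0.0320173
  p_B = (1/(0.98·√(2π)))·exp(−(2.6−6.14)²/(2·0.98²)) = 0.407084·exp(-6.52416) = 0.000597419
  p_C = (1/(0.98·√(2π)))·exp(−(2.6−8.12)²/(2·0.98²)) = 0.407084·exp(-15.86339) = 5.25171e-08
Weight by the priors:
  w_A·p_A = 0.20 × 0.0320173 = 0.00640346
  w_B·p_B = 0.54 × 0.000597419 = 0.000322606
  w_C·p_C = 0.26 × 5.25171e-08 = 1.36545e-08
Marginal: 0.00640346 + 0.000322606 + 1.36545e-08 = 0.00672608
P(Group A | 2.6) = 0.00640346 / 0.00672608 ≈ 0.9520

0.9520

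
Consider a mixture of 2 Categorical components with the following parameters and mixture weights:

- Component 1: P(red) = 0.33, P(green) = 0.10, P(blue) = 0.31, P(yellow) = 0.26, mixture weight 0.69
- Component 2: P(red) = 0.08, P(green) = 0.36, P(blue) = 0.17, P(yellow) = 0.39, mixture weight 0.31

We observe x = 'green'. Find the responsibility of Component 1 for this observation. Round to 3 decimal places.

0.382

The responsibility of component k is w_k f_k(x) divided by Σ_j w_j f_j(x).
Component likelihoods at x = 'green':
  L_1 = P(green | comp) = 0.10
  L_2 = P(green | comp) = 0.36
Multiply by the mixture weights:
  w_1·L_1 = 0.69 × 0.1 = 0.069
  w_2·L_2 = 0.31 × 0.36 = 0.1116
Evidence: 0.069 + 0.1116 = 0.1806
P(Component 1 | 'green') = 0.069 / 0.1806 ≈ 0.382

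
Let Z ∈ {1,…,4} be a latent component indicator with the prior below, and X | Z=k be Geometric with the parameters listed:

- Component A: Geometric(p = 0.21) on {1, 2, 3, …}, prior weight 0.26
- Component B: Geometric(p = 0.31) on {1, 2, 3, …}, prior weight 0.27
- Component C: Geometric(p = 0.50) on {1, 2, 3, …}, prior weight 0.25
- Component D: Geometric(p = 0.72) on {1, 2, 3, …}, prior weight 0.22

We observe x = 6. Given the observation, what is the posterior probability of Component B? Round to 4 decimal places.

0.3842

P(component k | x) = w_k·f_k(x) / marginal(x), where marginal(x) = Σ_j w_j·f_j(x).
Evaluate each component's likelihood at the observed value:
  L_A = 0.0646182
  L_B = 0.048485
  L_C = 0.015625
  L_D = 0.00123915
Prior × likelihood for each component:
  w_A·L_A = 0.26 × 0.0646182 = 0.0168007
  w_B·L_B = 0.27 × 0.048485 = 0.0130909
  w_C·L_C = 0.25 × 0.015625 = 0.00390625
  w_D·L_D = 0.22 × 0.00123915 = 0.000272612
Sum: 0.0168007 + 0.0130909 + 0.00390625 + 0.000272612 = 0.0340705
P(Component B | 6) ≈ 0.3842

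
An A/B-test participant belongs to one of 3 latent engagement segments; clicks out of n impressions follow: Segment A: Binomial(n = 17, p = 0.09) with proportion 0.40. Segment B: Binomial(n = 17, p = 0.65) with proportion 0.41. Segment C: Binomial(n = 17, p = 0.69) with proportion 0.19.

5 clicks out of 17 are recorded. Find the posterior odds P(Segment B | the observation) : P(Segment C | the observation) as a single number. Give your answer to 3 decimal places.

The posterior odds equal the prior odds times the likelihood ratio: (P(Z=i)/P(Z=j))·(f_i(x)/f_j(x)).
Binomial probabilities:
  f_A = 0.0117831
  f_B = 0.00242624
  f_C = 0.000762318
Posterior odds = (P(Z=B)·f_B) / (P(Z=C)·f_C) = (0.41·0.00242624) / (0.19·0.000762318) = 0.000994758 / 0.00014484 ≈ 6.868

6.868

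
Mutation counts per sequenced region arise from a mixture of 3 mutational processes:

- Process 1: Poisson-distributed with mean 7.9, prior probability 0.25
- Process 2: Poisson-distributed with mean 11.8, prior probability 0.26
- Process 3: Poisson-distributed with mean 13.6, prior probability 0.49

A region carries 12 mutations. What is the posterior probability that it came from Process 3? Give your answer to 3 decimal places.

0.553

Apply Bayes' rule: the posterior for each component is proportional to its prior times its likelihood at x.
Evaluate each component's likelihood at the observed value:
  p_1 = 0.0457364
  p_2 = 0.114175
  p_3 = 0.103687
Multiply by the mixture weights:
  π_1·p_1 = 0.25 × 0.0457364 = 0.0114341
  π_2·p_2 = 0.26 × 0.114175 = 0.0296856
  π_3·p_3 = 0.49 × 0.103687 = 0.0508067
Normaliser: 0.0114341 + 0.0296856 + 0.0508067 = 0.0919264
P(Process 3 | x) = 0.0508067 / 0.0919264 ≈ 0.553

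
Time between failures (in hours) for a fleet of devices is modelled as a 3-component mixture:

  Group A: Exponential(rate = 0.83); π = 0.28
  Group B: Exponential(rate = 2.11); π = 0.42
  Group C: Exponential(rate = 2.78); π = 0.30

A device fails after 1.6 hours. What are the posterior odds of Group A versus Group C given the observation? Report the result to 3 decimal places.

6.311

Posterior odds = (w_i f_i(x)) / (w_j f_j(x)); the normalising sum cancels.
Exponential densities:
  p_A = 0.219956
  p_B = 0.0721281
  p_C = 0.0325314
0.0615876 / 0.00975942 ≈ 6.311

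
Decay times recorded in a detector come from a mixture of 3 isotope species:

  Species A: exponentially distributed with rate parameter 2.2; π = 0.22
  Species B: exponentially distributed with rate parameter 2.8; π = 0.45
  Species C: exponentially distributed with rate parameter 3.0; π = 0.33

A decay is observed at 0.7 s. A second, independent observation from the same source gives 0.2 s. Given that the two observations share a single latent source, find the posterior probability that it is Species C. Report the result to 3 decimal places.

0.317

Apply Bayes' rule: the posterior for each component is proportional to its prior times its likelihood at x.
Since both observations come from the same component, the likelihood for component k is f_k(x₁)·f_k(x₂).
  f_A = [2.2·e^(−2.2·0.7) = 2.2·e^(−1.5400) = 0.471638] × [1.41688] = 0.668255
  f_B = [2.8·e^(−2.8·0.7) = 2.8·e^(−1.9600) = 0.394404] × [1.59939] = 0.630803
  f_C = [3.0·e^(−3.0·0.7) = 3.0·e^(−2.1000) = 0.367369] × [1.64643] = 0.60485
Prior × likelihood for each component:
  w_A·f_A = 0.22 × 0.668255 = 0.147016
  w_B·f_B = 0.45 × 0.630803 = 0.283861
  w_C·f_C = 0.33 × 0.60485 = 0.1996
Normaliser: 0.147016 + 0.283861 + 0.1996 = 0.630478
P(Species C | x₁,x₂) = 0.1996 / 0.630478 ≈ 0.317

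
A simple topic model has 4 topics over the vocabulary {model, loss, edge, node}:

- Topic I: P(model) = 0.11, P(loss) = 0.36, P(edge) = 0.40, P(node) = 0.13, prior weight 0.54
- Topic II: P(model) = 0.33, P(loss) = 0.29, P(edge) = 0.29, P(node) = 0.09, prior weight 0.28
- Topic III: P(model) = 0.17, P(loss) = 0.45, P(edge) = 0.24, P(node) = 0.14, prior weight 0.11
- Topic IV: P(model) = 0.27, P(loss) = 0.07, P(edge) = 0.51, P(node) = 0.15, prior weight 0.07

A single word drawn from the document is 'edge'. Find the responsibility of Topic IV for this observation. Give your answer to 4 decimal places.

The responsibility of component k is π_k f_k(x) divided by Σ_j π_j f_j(x).
Categorical probabilities:
  L_I = 0.4
  L_II = 0.29
  L_III = 0.24
  L_IV = 0.51
Unnormalised posteriors:
  π_I·L_I = 0.54 × 0.4 = 0.216
  π_II·L_II = 0.28 × 0.29 = 0.0812
  π_III·L_III = 0.11 × 0.24 = 0.0264
  π_IV·L_IV = 0.07 × 0.51 = 0.0357
Sum: 0.216 + 0.0812 + 0.0264 + 0.0357 = 0.3593
Responsibility of Topic IV: 0.0357 / 0.3593 ≈ 0.0994

0.0994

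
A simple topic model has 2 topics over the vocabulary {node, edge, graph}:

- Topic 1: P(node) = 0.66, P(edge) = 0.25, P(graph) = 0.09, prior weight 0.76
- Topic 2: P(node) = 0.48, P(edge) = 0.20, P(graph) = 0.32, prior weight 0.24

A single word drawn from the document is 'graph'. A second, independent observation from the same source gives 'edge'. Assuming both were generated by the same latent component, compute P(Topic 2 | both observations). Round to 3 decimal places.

0.473

Apply Bayes' rule: the posterior for each component is proportional to its prior times its likelihood at x.
Since both observations come from the same component, the likelihood for component k is f_k(x₁)·f_k(x₂).
  L_1 = [P(graph | comp) = 0.09] × [0.25] = 0.0225
  L_2 = [P(graph | comp) = 0.32] × [0.2] = 0.064
Weight by the priors:
  π_1·L_1 = 0.76 × 0.0225 = 0.0171
  π_2·L_2 = 0.24 × 0.064 = 0.01536
Evidence: 0.0171 + 0.01536 = 0.03246
So the posterior for Topic 2 is 0.01536 / 0.03246 ≈ 0.473.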